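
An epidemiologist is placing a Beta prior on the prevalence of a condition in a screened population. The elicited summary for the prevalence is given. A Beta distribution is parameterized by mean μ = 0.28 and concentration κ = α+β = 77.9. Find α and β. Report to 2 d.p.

α = 21.81, β = 56.09

α = μκ = 0.28×77.9 = 21.81 and β = (1−μ)κ = 0.72×77.9 = 56.09.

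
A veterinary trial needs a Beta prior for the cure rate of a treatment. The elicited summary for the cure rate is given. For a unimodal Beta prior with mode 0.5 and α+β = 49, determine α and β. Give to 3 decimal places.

Since the density peak of Beta(α,β) is at (α−1)/(α+β−2),
α = 1 + 0.5(49−2) = 24.500 and β = 49 − 24.500 = 24.500.

α = 24.500, β = 24.500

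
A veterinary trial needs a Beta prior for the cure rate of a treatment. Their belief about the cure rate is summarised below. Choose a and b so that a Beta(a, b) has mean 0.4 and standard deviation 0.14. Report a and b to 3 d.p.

Variance = 0.14² = 0.0196. The moment-matching identity a+b = μ(1−μ)/Var − 1 gives
a+b = 0.24/0.0196 − 1 = 11.2449, so a = μ·11.2449 = 4.498 and b = (1−μ)·11.2449 = 6.747.

a = 4.498, b = 6.747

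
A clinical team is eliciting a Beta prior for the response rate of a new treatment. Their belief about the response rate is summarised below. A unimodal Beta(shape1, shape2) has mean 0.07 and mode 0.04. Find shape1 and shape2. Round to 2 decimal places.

shape1 = 2.15, shape2 = 28.52

With s = shape1+shape2: μ = shape1/s and mode = (shape1−1)/(s−2). Eliminating shape1 = μs,
μs − 1 = m(s−2) ⇒ s(μ−m) = 1−2m ⇒ s = 0.92/0.03 = 30.6667.
So shape1 = μs = 2.15, shape2 = (1−μ)s = 28.52.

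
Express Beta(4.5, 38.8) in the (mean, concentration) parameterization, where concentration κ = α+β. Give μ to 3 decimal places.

κ = α+β = 4.5+38.8 = 43.3; μ = α/κ = 4.5/43.3 = 0.104.

μ = 0.104, κ = 43.3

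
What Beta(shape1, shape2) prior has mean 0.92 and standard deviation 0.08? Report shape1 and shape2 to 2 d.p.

shape1 = 9.66, shape2 = 0.84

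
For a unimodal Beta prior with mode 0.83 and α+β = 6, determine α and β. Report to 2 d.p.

Mode = (α−1)/(κ−2) with κ = α+β, so α−1 = 0.83·4 = 3.32.
α = 4.32; β = κ − α = 1.68.

α = 4.32, β = 1.68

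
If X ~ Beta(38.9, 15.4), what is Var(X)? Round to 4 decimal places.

α+β = 54.3 and αβ = 599.06, so Var = αβ/[(α+β)²(α+β+1)] = 599.06/163051.497 = 0.0037.

0.0037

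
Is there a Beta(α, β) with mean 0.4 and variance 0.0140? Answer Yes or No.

Yes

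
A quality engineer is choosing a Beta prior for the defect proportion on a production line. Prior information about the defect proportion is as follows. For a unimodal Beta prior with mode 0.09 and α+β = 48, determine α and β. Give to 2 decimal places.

Mode = (α−1)/(κ−2) with κ = α+β, so α−1 = 0.09·46 = 4.14.
α = 5.14; β = κ − α = 42.86.

α = 5.14, β = 42.86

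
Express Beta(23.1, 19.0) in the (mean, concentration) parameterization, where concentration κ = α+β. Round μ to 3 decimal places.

κ = α+β = 23.1+19.0 = 42.1; μ = α/κ = 23.1/42.1 = 0.549.

μ = 0.549, κ = 42.1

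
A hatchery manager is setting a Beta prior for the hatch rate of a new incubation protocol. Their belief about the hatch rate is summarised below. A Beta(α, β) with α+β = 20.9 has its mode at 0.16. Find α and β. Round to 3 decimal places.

α = 4.024, β = 16.876

Mode = (α−1)/(κ−2) with κ = α+β, so α−1 = 0.16·18.9 = 3.024.
α = 4.024; β = κ − α = 16.876.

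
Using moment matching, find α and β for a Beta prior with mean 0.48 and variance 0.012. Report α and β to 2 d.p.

α = 9.50, β = 10.30

Write ν = α+β; then α = μν and Var = μ(1−μ)/(ν+1).
ν = μ(1−μ)/Var − 1 = 0.2496/0.012 − 1 = 19.8000.
α = 0.48·19.8000 = 9.50, β = 0.52·19.8000 = 10.30.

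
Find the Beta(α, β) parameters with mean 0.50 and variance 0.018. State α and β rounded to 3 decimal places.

Write ν = α+β; then α = μν and Var = μ(1−μ)/(ν+1).
ν = μ(1−μ)/Var − 1 = 0.2500/0.018 − 1 = 12.8889.
α = 0.50·12.8889 = 6.444, β = 0.50·12.8889 = 6.444.

α = 6.444, β = 6.444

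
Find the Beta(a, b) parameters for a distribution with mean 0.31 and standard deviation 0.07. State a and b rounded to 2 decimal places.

First σ² = 0.0049. Setting a = μn, b = (1−μ)n with n = a+b,
μ(1−μ)/(n+1) = 0.0049 ⇒ n+1 = 0.2139/0.0049 = 43.6531 ⇒ n = 42.6531.
Hence a = 0.31×42.6531 = 13.22, b = 0.69×42.6531 = 29.43.

a = 13.22, b = 29.43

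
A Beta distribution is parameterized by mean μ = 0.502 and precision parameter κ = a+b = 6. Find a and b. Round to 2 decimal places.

Split κ in proportion μ : (1−μ): a = 0.502·6 = 3.01, b = 6 − 3.01 = 2.99.

a = 3.01, b = 2.99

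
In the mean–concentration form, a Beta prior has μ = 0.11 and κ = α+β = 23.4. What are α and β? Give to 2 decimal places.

Split κ in proportion μ : (1−μ): α = 0.11·23.4 = 2.57, β = 23.4 − 2.57 = 20.83.

α = 2.57, β = 20.83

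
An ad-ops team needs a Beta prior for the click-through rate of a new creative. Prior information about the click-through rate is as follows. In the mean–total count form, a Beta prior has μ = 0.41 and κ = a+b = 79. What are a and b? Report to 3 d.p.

a = μκ = 0.41×79 = 32.390 and b = (1−μ)κ = 0.59×79 = 46.610.

a = 32.390, b = 46.610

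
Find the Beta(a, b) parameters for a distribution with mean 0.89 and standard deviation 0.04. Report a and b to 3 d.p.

a = 53.567, b = 6.621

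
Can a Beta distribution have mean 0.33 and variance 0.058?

A Beta with mean μ has variance μ(1−μ)/(α+β+1) < μ(1−μ).
Here μ(1−μ) = 0.33×0.67 = 0.2211, and 0.058 < 0.2211.

Yes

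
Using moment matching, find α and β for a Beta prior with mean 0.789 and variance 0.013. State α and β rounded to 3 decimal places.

α = 9.315, β = 2.491

Let s = α+β. The Beta variance is μ(1−μ)/(s+1).
So s+1 = μ(1−μ)/σ² = (0.789×0.211)/0.013 = 0.166479/0.013 = 12.8061, giving s = 11.8061.
Then α = μs = 0.789×11.8061 = 9.315 and β = (1−μ)s = 0.211×11.8061 = 2.491.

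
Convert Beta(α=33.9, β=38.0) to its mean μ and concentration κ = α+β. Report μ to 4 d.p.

κ = α+β = 33.9+38.0 = 71.9; μ = α/κ = 33.9/71.9 = 0.4715.

μ = 0.4715, κ = 71.9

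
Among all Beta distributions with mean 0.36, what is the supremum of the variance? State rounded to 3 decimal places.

0.230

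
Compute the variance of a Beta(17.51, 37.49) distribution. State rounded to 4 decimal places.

0.0039

μ = 17.51/55.00 = 0.318364; Var = μ(1−μ)/(α+β+1) = 0.2170082/56.00 = 0.0039.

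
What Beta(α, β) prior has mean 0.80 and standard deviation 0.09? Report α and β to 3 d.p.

α = 15.002, β = 3.751

Variance = 0.09² = 0.0081. The moment-matching identity α+β = μ(1−μ)/Var − 1 gives
α+β = 0.1600/0.0081 − 1 = 18.7531, so α = μ·18.7531 = 15.002 and β = (1−μ)·18.7531 = 3.751.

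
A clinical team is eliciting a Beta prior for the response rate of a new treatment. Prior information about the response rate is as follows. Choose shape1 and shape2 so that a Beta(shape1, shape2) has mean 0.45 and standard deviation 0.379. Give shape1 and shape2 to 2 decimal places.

σ² = 0.379² = 0.143641.
With s = shape1+shape2, Var = μ(1−μ)/(s+1), so s+1 = (0.45×0.55)/0.143641 = 1.7230 and s = 0.7230.
shape1 = μs = 0.33, shape2 = (1−μ)s = 0.40.

shape1 = 0.33, shape2 = 0.40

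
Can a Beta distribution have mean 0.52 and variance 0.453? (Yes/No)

No

For any Beta, Var(X) < E[X]·(1−E[X]).
Here μ(1−μ) = 0.52×0.48 = 0.2496, and 0.453 ≥ 0.2496.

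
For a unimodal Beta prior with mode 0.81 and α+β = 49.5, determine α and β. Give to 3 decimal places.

Since the density peak of Beta(α,β) is at (α−1)/(α+β−2),
α = 1 + 0.81(49.5−2) = 39.475 and β = 49.5 − 39.475 = 10.025.

α = 39.475, β = 10.025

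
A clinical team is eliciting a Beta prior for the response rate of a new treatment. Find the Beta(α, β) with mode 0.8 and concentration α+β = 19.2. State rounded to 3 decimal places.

α = 14.760, β = 4.440

Since the density peak of Beta(α,β) is at (α−1)/(α+β−2),
α = 1 + 0.8(19.2−2) = 14.760 and β = 19.2 − 14.760 = 4.440.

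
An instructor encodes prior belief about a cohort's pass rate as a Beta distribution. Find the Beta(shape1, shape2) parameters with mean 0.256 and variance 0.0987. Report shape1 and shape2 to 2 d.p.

Let s = shape1+shape2. The Beta variance is μ(1−μ)/(s+1).
So s+1 = μ(1−μ)/σ² = (0.256×0.744)/0.0987 = 0.190464/0.0987 = 1.9297, giving s = 0.9297.
Then shape1 = μs = 0.256×0.9297 = 0.24 and shape2 = (1−μ)s = 0.744×0.9297 = 0.69.

shape1 = 0.24, shape2 = 0.69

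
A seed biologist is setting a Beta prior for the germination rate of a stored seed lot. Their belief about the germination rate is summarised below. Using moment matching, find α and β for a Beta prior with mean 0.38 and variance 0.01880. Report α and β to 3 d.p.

Write ν = α+β; then α = μν and Var = μ(1−μ)/(ν+1).
ν = μ(1−μ)/Var − 1 = 0.2356/0.01880 − 1 = 11.5319.
α = 0.38·11.5319 = 4.382, β = 0.62·11.5319 = 7.150.

α = 4.382, β = 7.150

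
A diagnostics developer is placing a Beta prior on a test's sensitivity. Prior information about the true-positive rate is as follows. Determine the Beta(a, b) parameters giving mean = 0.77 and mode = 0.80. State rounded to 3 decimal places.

Let s = a+b. Mean gives a = μs = 0.77s; mode gives (a−1)/(s−2) = 0.80.
Substituting: 0.77s − 1 = 0.80(s−2) = 0.80s − 1.60, so -0.03s = -0.60 and s = 20.0000.
Then a = 0.77×20.0000 = 15.400 and b = s−a = 4.600.

a = 15.400, b = 4.600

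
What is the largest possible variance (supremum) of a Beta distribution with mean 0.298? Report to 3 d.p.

Var = μ(1−μ)/(α+β+1), which approaches μ(1−μ) as α+β → 0.
So the supremum is μ(1−μ) = 0.298×0.702 = 0.209.

0.209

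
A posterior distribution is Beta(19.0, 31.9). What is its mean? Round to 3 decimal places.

The Beta mean is α/(α+β) = 19.0/(19.0+31.9) = 0.373.

0.373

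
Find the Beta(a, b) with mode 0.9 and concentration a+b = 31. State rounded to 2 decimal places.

a = 27.10, b = 3.90

Since the density peak of Beta(a,b) is at (a−1)/(a+b−2),
a = 1 + 0.9(31−2) = 27.10 and b = 31 − 27.10 = 3.90.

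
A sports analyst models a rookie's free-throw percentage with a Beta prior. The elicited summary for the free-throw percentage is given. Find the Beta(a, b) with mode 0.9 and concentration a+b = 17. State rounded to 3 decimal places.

a = 14.500, b = 2.500

Since the density peak of Beta(a,b) is at (a−1)/(a+b−2),
a = 1 + 0.9(17−2) = 14.500 and b = 17 − 14.500 = 2.500.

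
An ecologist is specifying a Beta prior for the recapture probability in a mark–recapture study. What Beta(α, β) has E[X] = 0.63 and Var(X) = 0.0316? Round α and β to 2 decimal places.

α = 4.02, β = 2.36

Write ν = α+β; then α = μν and Var = μ(1−μ)/(ν+1).
ν = μ(1−μ)/Var − 1 = 0.2331/0.0316 − 1 = 6.3766.
α = 0.63·6.3766 = 4.02, β = 0.37·6.3766 = 2.36.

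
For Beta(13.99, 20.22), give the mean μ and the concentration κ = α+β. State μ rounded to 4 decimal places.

κ = α+β = 13.99+20.22 = 34.21; μ = α/κ = 13.99/34.21 = 0.4089.

μ = 0.4089, κ = 34.21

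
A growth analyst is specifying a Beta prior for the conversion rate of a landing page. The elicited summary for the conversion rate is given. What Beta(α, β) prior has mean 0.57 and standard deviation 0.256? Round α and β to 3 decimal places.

α = 1.562, β = 1.178

σ² = 0.256² = 0.065536.
With s = α+β, Var = μ(1−μ)/(s+1), so s+1 = (0.57×0.43)/0.065536 = 3.7399 and s = 2.7399.
α = μs = 1.562, β = (1−μ)s = 1.178.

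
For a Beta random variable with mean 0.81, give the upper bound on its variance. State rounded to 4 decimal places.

0.1539

For fixed mean μ the Beta variance is μ(1−μ)/(α+β+1), increasing as α+β decreases.
Its least upper bound (not attained) is μ(1−μ) = 0.81·0.19 = 0.1539.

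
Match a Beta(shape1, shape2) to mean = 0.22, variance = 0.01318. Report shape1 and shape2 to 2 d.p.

shape1 = 2.64, shape2 = 9.38

Let s = shape1+shape2. The Beta variance is μ(1−μ)/(s+1).
So s+1 = μ(1−μ)/σ² = (0.22×0.78)/0.01318 = 0.1716/0.01318 = 13.0197, giving s = 12.0197.
Then shape1 = μs = 0.22×12.0197 = 2.64 and shape2 = (1−μ)s = 0.78×12.0197 = 9.38.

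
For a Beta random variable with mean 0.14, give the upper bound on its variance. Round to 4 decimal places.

For fixed mean μ the Beta variance is μ(1−μ)/(α+β+1), increasing as α+β decreases.
Its least upper bound (not attained) is μ(1−μ) = 0.14·0.86 = 0.1204.

0.1204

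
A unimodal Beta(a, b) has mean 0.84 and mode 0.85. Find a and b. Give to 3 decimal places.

a = 58.800, b = 11.200

With s = a+b: μ = a/s and mode = (a−1)/(s−2). Eliminating a = μs,
μs − 1 = m(s−2) ⇒ s(μ−m) = 1−2m ⇒ s = -0.70/-0.01 = 70.0000.
So a = μs = 58.800, b = (1−μ)s = 11.200.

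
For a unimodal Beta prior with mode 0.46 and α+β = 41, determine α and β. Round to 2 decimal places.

α = 18.94, β = 22.06

Mode = (α−1)/(κ−2) with κ = α+β, so α−1 = 0.46·39 = 17.94.
α = 18.94; β = κ − α = 22.06.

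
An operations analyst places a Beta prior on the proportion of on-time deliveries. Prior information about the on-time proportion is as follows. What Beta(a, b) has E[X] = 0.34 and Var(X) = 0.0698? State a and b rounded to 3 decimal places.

By moment matching, a+b = μ(1−μ)/σ² − 1 = (0.34·0.66)/0.0698 − 1 = 3.2149 − 1 = 2.2149.
Since a/(a+b) = μ, a = 0.34·2.2149 = 0.753 and b = 0.66·2.2149 = 1.462.

a = 0.753, b = 1.462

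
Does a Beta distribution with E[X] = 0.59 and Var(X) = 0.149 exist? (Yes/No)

For any Beta, Var(X) < E[X]·(1−E[X]).
Here μ(1−μ) = 0.59×0.41 = 0.2419, and 0.149 < 0.2419.

Yes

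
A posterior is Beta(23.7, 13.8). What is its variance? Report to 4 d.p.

0.0060

α+β = 37.5 and αβ = 327.06, so Var = αβ/[(α+β)²(α+β+1)] = 327.06/54140.625 = 0.0060.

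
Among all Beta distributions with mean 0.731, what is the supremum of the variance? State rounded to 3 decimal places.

0.197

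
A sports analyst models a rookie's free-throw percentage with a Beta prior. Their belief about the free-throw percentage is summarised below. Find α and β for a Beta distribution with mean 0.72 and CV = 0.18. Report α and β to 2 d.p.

α = 7.92, β = 3.08

σ = CV·μ = 0.18×0.72 = 0.12960, so σ² = 0.016796.
s+1 = μ(1−μ)/σ² = 0.2016/0.016796 = 12.0027, so s = α+β = 11.0027.
α = μs = 7.92, β = (1−μ)s = 3.08.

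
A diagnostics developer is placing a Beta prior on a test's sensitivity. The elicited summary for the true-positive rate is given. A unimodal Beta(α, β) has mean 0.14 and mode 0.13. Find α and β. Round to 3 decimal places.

With s = α+β: μ = α/s and mode = (α−1)/(s−2). Eliminating α = μs,
μs − 1 = m(s−2) ⇒ s(μ−m) = 1−2m ⇒ s = 0.74/0.01 = 74.0000.
So α = μs = 10.360, β = (1−μ)s = 63.640.

α = 10.360, β = 63.640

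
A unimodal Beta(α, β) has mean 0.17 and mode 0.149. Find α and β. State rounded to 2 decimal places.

α = 5.68, β = 27.75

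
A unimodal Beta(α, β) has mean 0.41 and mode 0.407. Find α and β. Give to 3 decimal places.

α = 25.420, β = 36.580

Let s = α+β. Mean gives α = μs = 0.41s; mode gives (α−1)/(s−2) = 0.407.
Substituting: 0.41s − 1 = 0.407(s−2) = 0.407s − 0.814, so 0.003s = 0.186 and s = 62.0000.
Then α = 0.41×62.0000 = 25.420 and β = s−α = 36.580.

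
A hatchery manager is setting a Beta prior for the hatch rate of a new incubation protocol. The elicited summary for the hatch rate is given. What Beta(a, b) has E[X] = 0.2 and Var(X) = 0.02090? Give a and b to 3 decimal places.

Let s = a+b. The Beta variance is μ(1−μ)/(s+1).
So s+1 = μ(1−μ)/σ² = (0.2×0.8)/0.02090 = 0.16/0.02090 = 7.6555, giving s = 6.6555.
Then a = μs = 0.2×6.6555 = 1.331 and b = (1−μ)s = 0.8×6.6555 = 5.324.

a = 1.331, b = 5.324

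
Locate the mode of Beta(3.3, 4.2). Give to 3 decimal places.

The density x^(α−1)(1−x)^(β−1) is maximised at (α−1)/(α+β−2) = 2.3/5.5 = 0.418.

0.418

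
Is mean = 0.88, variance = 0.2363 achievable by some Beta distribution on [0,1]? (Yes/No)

A Beta with mean μ has variance μ(1−μ)/(α+β+1) < μ(1−μ).
Here μ(1−μ) = 0.88×0.12 = 0.1056, and 0.2363 ≥ 0.1056.

No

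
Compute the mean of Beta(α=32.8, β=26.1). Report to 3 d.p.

0.557

E[X] = α/(α+β) = 32.8/58.9 = 0.557.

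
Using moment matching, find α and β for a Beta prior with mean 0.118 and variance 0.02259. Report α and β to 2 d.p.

α = 0.43, β = 3.18

Write ν = α+β; then α = μν and Var = μ(1−μ)/(ν+1).
ν = μ(1−μ)/Var − 1 = 0.104076/0.02259 − 1 = 3.6072.
α = 0.118·3.6072 = 0.43, β = 0.882·3.6072 = 3.18.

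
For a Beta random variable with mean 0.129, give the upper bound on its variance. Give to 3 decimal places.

0.112

For fixed mean μ the Beta variance is μ(1−μ)/(α+β+1), increasing as α+β decreases.
Its least upper bound (not attained) is μ(1−μ) = 0.129·0.871 = 0.112.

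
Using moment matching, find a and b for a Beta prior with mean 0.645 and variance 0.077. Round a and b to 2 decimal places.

Write ν = a+b; then a = μν and Var = μ(1−μ)/(ν+1).
ν = μ(1−μ)/Var − 1 = 0.228975/0.077 − 1 = 1.9737.
a = 0.645·1.9737 = 1.27, b = 0.355·1.9737 = 0.70.

a = 1.27, b = 0.70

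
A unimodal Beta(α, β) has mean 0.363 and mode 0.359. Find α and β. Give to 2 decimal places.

Let s = α+β. Mean gives α = μs = 0.363s; mode gives (α−1)/(s−2) = 0.359.
Substituting: 0.363s − 1 = 0.359(s−2) = 0.359s − 0.718, so 0.004s = 0.282 and s = 70.5000.
Then α = 0.363×70.5000 = 25.59 and β = s−α = 44.91.

α = 25.59, β = 44.91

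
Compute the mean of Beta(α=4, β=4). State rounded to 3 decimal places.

0.500

E[X] = α/(α+β) = 4/8 = 0.500.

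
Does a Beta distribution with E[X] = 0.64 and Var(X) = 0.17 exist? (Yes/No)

A Beta with mean μ has variance μ(1−μ)/(α+β+1) < μ(1−μ).
Here μ(1−μ) = 0.64×0.36 = 0.2304, and 0.17 < 0.2304.

Yes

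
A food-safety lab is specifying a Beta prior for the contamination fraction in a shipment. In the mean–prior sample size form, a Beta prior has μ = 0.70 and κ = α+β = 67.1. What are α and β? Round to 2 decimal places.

α = 46.97, β = 20.13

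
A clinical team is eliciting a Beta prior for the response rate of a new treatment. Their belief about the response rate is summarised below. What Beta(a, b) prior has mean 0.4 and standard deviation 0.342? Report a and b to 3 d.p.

a = 0.421, b = 0.631

Variance = 0.342² = 0.116964. The moment-matching identity a+b = μ(1−μ)/Var − 1 gives
a+b = 0.24/0.116964 − 1 = 1.0519, so a = μ·1.0519 = 0.421 and b = (1−μ)·1.0519 = 0.631.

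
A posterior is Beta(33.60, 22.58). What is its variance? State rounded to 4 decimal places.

0.0042

α+β = 56.18 and αβ = 758.6880, so Var = αβ/[(α+β)²(α+β+1)] = 758.6880/180471.081432 = 0.0042.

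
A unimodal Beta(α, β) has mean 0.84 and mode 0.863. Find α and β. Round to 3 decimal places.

α = 26.515, β = 5.050

Let s = α+β. Mean gives α = μs = 0.84s; mode gives (α−1)/(s−2) = 0.863.
Substituting: 0.84s − 1 = 0.863(s−2) = 0.863s − 1.726, so -0.023s = -0.726 and s = 31.5652.
Then α = 0.84×31.5652 = 26.515 and β = s−α = 5.050.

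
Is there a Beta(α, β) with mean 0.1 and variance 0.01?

Yes

A Beta with mean μ has variance μ(1−μ)/(α+β+1) < μ(1−μ).
Here μ(1−μ) = 0.1×0.9 = 0.09, and 0.01 < 0.09.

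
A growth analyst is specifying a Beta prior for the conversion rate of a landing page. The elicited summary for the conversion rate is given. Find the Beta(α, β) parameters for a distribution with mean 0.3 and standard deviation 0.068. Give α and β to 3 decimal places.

Variance = 0.068² = 0.004624. The moment-matching identity α+β = μ(1−μ)/Var − 1 gives
α+β = 0.21/0.004624 − 1 = 44.4152, so α = μ·44.4152 = 13.325 and β = (1−μ)·44.4152 = 31.091.

α = 13.325, β = 31.091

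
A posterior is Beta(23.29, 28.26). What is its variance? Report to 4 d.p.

α+β = 51.55 and αβ = 658.1754, so Var = αβ/[(α+β)²(α+β+1)] = 658.1754/139646.501375 = 0.0047.

0.0047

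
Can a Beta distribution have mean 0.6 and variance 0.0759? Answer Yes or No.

Yes

For any Beta, Var(X) < E[X]·(1−E[X]).
Here μ(1−μ) = 0.6×0.4 = 0.24, and 0.0759 < 0.24.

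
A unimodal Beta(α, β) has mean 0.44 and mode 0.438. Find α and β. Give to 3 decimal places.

α = 27.280, β = 34.720

Let s = α+β. Mean gives α = μs = 0.44s; mode gives (α−1)/(s−2) = 0.438.
Substituting: 0.44s − 1 = 0.438(s−2) = 0.438s − 0.876, so 0.002s = 0.124 and s = 62.0000.
Then α = 0.44×62.0000 = 27.280 and β = s−α = 34.720.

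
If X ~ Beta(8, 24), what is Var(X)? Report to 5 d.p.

Var = αβ/[(α+β)²(α+β+1)] = (8×24)/(32²×33) = 192/33792 = 0.00568.

0.00568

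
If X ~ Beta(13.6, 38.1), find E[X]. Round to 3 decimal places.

0.263

The Beta mean is α/(α+β) = 13.6/(13.6+38.1) = 0.263.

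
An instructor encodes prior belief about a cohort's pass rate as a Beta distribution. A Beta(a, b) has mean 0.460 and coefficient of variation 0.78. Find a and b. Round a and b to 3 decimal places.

σ = CV·μ = 0.78×0.460 = 0.35880, so σ² = 0.128737.
s+1 = μ(1−μ)/σ² = 0.248400/0.128737 = 1.9295, so s = a+b = 0.9295.
a = μs = 0.428, b = (1−μ)s = 0.502.

a = 0.428, b = 0.502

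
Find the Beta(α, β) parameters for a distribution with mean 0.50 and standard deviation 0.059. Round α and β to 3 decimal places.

α = 35.409, β = 35.409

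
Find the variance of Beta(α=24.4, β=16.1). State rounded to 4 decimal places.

0.0058

μ = 24.4/40.5 = 0.602469; Var = μ(1−μ)/(α+β+1) = 0.2395001/41.5 = 0.0058.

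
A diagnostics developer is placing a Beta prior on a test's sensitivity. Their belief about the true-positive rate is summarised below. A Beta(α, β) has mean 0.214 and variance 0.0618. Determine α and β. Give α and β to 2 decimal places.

α = 0.37, β = 1.35

By moment matching, α+β = μ(1−μ)/σ² − 1 = (0.214·0.786)/0.0618 − 1 = 2.7217 − 1 = 1.7217.
Since α/(α+β) = μ, α = 0.214·1.7217 = 0.37 and β = 0.786·1.7217 = 1.35.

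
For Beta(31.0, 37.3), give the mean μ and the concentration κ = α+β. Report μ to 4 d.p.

μ = 0.4539, κ = 68.3

κ = α+β = 31.0+37.3 = 68.3; μ = α/κ = 31.0/68.3 = 0.4539.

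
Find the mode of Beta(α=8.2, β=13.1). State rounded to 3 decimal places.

The density x^(α−1)(1−x)^(β−1) is maximised at (α−1)/(α+β−2) = 7.2/19.3 = 0.373.

0.373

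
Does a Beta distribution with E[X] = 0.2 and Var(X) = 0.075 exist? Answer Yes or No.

A Beta with mean μ has variance μ(1−μ)/(α+β+1) < μ(1−μ).
Here μ(1−μ) = 0.2×0.8 = 0.16, and 0.075 < 0.16.

Yes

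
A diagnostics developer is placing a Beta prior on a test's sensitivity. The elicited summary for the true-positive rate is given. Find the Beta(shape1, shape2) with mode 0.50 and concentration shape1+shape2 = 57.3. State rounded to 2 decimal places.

Since the density peak of Beta(shape1,shape2) is at (shape1−1)/(shape1+shape2−2),
shape1 = 1 + 0.50(57.3−2) = 28.65 and shape2 = 57.3 − 28.65 = 28.65.

shape1 = 28.65, shape2 = 28.65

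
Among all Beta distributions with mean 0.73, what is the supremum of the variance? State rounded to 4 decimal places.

Var = μ(1−μ)/(α+β+1), which approaches μ(1−μ) as α+β → 0.
So the supremum is μ(1−μ) = 0.73×0.27 = 0.1971.

0.1971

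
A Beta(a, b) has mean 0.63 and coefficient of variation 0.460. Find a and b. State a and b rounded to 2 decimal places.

σ = CV·μ = 0.460×0.63 = 0.28980, so σ² = 0.083984.
s+1 = μ(1−μ)/σ² = 0.2331/0.083984 = 2.7755, so s = a+b = 1.7755.
a = μs = 1.12, b = (1−μ)s = 0.66.

a = 1.12, b = 0.66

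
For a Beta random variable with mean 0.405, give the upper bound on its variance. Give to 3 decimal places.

For fixed mean μ the Beta variance is μ(1−μ)/(α+β+1), increasing as α+β decreases.
Its least upper bound (not attained) is μ(1−μ) = 0.405·0.595 = 0.241.

0.241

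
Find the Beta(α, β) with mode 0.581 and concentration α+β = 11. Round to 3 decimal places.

Since the density peak of Beta(α,β) is at (α−1)/(α+β−2),
α = 1 + 0.581(11−2) = 6.229 and β = 11 − 6.229 = 4.771.

α = 6.229, β = 4.771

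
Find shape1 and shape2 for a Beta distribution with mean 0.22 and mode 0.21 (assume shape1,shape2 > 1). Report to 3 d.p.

Let s = shape1+shape2. Mean gives shape1 = μs = 0.22s; mode gives (shape1−1)/(s−2) = 0.21.
Substituting: 0.22s − 1 = 0.21(s−2) = 0.21s − 0.42, so 0.01s = 0.58 and s = 58.0000.
Then shape1 = 0.22×58.0000 = 12.760 and shape2 = s−shape1 = 45.240.

shape1 = 12.760, shape2 = 45.240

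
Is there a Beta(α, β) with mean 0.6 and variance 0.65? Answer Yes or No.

No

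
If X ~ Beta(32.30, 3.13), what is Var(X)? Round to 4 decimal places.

0.0022

μ = 32.30/35.43 = 0.911657; Var = μ(1−μ)/(α+β+1) = 0.0805387/36.43 = 0.0022.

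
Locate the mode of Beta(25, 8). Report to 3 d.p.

0.774

The density x^(α−1)(1−x)^(β−1) is maximised at (α−1)/(α+β−2) = 24/31 = 0.774.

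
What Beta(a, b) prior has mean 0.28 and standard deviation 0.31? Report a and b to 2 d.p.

a = 0.31, b = 0.79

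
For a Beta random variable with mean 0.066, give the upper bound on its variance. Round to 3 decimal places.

0.062

Var = μ(1−μ)/(α+β+1), which approaches μ(1−μ) as α+β → 0.
So the supremum is μ(1−μ) = 0.066×0.934 = 0.062.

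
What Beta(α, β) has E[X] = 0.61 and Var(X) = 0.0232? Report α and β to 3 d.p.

α = 5.645, β = 3.609

Let s = α+β. The Beta variance is μ(1−μ)/(s+1).
So s+1 = μ(1−μ)/σ² = (0.61×0.39)/0.0232 = 0.2379/0.0232 = 10.2543, giving s = 9.2543.
Then α = μs = 0.61×9.2543 = 5.645 and β = (1−μ)s = 0.39×9.2543 = 3.609.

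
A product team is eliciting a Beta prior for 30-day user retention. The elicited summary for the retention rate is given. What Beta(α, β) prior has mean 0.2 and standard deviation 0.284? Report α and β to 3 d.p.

Variance = 0.284² = 0.080656. The moment-matching identity α+β = μ(1−μ)/Var − 1 gives
α+β = 0.16/0.080656 − 1 = 0.9837, so α = μ·0.9837 = 0.197 and β = (1−μ)·0.9837 = 0.787.

α = 0.197, β = 0.787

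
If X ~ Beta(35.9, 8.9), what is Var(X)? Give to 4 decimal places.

0.0035

Var = αβ/[(α+β)²(α+β+1)] = (35.9×8.9)/(44.8²×45.8) = 319.51/91922.432 = 0.0035.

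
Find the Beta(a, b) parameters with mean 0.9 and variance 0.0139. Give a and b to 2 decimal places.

a = 4.93, b = 0.55

By moment matching, a+b = μ(1−μ)/σ² − 1 = (0.9·0.1)/0.0139 − 1 = 6.4748 − 1 = 5.4748.
Since a/(a+b) = μ, a = 0.9·5.4748 = 4.93 and b = 0.1·5.4748 = 0.55.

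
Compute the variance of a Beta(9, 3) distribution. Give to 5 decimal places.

0.01442

α+β = 12 and αβ = 27, so Var = αβ/[(α+β)²(α+β+1)] = 27/1872 = 0.01442.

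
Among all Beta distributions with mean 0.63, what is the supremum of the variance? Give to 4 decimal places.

For fixed mean μ the Beta variance is μ(1−μ)/(α+β+1), increasing as α+β decreases.
Its least upper bound (not attained) is μ(1−μ) = 0.63·0.37 = 0.2331.

0.2331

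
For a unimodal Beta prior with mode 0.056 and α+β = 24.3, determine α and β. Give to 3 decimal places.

α = 2.249, β = 22.051

Mode = (α−1)/(κ−2) with κ = α+β, so α−1 = 0.056·22.3 = 1.249.
α = 2.249; β = κ − α = 22.051.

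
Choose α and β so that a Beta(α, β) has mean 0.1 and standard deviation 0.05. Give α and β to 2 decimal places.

First σ² = 0.0025. Setting α = μn, β = (1−μ)n with n = α+β,
μ(1−μ)/(n+1) = 0.0025 ⇒ n+1 = 0.09/0.0025 = 36.0000 ⇒ n = 35.0000.
Hence α = 0.1×35.0000 = 3.50, β = 0.9×35.0000 = 31.50.

α = 3.50, β = 31.50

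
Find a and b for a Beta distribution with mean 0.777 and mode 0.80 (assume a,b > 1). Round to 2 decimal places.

a = 20.27, b = 5.82

Let s = a+b. Mean gives a = μs = 0.777s; mode gives (a−1)/(s−2) = 0.80.
Substituting: 0.777s − 1 = 0.80(s−2) = 0.80s − 1.60, so -0.023s = -0.60 and s = 26.0870.
Then a = 0.777×26.0870 = 20.27 and b = s−a = 5.82.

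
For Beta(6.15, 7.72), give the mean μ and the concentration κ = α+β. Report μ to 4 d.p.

μ = 0.4434, κ = 13.87

κ = α+β = 6.15+7.72 = 13.87; μ = α/κ = 6.15/13.87 = 0.4434.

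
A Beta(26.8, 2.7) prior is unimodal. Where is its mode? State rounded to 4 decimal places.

The density x^(α−1)(1−x)^(β−1) is maximised at (α−1)/(α+β−2) = 25.8/27.5 = 0.9382.

0.9382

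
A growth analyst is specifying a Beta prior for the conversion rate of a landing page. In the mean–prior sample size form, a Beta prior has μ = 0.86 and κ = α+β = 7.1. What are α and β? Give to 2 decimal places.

α = 6.11, β = 0.99

Split κ in proportion μ : (1−μ): α = 0.86·7.1 = 6.11, β = 7.1 − 6.11 = 0.99.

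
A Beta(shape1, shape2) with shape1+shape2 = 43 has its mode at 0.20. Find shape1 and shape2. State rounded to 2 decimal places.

Mode = (shape1−1)/(κ−2) with κ = shape1+shape2, so shape1−1 = 0.20·41 = 8.20.
shape1 = 9.20; shape2 = κ − shape1 = 33.80.

shape1 = 9.20, shape2 = 33.80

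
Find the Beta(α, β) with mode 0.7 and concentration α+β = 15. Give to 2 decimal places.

α = 10.10, β = 4.90

For α,β>1 the mode is (α−1)/(α+β−2), so α = mode·(κ−2)+1 = 0.7×13+1 = 10.10.
And β = (1−mode)·(κ−2)+1 = 0.3×13+1 = 4.90.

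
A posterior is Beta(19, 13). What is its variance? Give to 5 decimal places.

μ = 19/32 = 0.593750; Var = μ(1−μ)/(α+β+1) = 0.2412109/33 = 0.00731.

0.00731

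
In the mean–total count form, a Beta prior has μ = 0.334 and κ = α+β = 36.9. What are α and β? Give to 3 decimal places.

Split κ in proportion μ : (1−μ): α = 0.334·36.9 = 12.325, β = 36.9 − 12.325 = 24.575.

α = 12.325, β = 24.575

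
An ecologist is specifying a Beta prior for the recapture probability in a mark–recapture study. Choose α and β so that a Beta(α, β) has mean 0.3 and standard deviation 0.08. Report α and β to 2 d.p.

σ² = 0.08² = 0.0064.
With s = α+β, Var = μ(1−μ)/(s+1), so s+1 = (0.3×0.7)/0.0064 = 32.8125 and s = 31.8125.
α = μs = 9.54, β = (1−μ)s = 22.27.

α = 9.54, β = 22.27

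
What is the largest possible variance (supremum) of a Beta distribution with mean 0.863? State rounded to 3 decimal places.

0.118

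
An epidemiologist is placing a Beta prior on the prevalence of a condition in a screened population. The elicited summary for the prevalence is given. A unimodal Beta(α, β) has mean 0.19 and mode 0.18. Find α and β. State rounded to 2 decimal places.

Let s = α+β. Mean gives α = μs = 0.19s; mode gives (α−1)/(s−2) = 0.18.
Substituting: 0.19s − 1 = 0.18(s−2) = 0.18s − 0.36, so 0.01s = 0.64 and s = 64.0000.
Then α = 0.19×64.0000 = 12.16 and β = s−α = 51.84.

α = 12.16, β = 51.84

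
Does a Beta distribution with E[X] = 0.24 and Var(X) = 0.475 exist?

The Beta variance bound is σ² < μ(1−μ).
Here μ(1−μ) = 0.24×0.76 = 0.1824, and 0.475 ≥ 0.1824.

No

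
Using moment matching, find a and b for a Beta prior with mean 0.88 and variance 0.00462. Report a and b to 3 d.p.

a = 19.234, b = 2.623

Let s = a+b. The Beta variance is μ(1−μ)/(s+1).
So s+1 = μ(1−μ)/σ² = (0.88×0.12)/0.00462 = 0.1056/0.00462 = 22.8571, giving s = 21.8571.
Then a = μs = 0.88×21.8571 = 19.234 and b = (1−μ)s = 0.12×21.8571 = 2.623.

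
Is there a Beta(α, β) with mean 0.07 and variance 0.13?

No

The Beta variance bound is σ² < μ(1−μ).
Here μ(1−μ) = 0.07×0.93 = 0.0651, and 0.13 ≥ 0.0651.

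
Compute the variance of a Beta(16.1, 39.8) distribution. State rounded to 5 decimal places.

0.00360

μ = 16.1/55.9 = 0.288014; Var = μ(1−μ)/(α+β+1) = 0.2050621/56.9 = 0.00360.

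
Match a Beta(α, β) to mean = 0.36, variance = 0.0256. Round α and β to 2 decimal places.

α = 2.88, β = 5.12

Write ν = α+β; then α = μν and Var = μ(1−μ)/(ν+1).
ν = μ(1−μ)/Var − 1 = 0.2304/0.0256 − 1 = 8.0000.
α = 0.36·8.0000 = 2.88, β = 0.64·8.0000 = 5.12.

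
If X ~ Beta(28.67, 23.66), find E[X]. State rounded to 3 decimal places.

0.548

The Beta mean is α/(α+β) = 28.67/(28.67+23.66) = 0.548.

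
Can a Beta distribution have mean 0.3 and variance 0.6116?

The Beta variance bound is σ² < μ(1−μ).
Here μ(1−μ) = 0.3×0.7 = 0.21, and 0.6116 ≥ 0.21.

No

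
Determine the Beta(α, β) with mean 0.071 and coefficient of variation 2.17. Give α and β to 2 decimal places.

σ = CV·μ = 2.17×0.071 = 0.15407, so σ² = 0.023738.
s+1 = μ(1−μ)/σ² = 0.065959/0.023738 = 2.7787, so s = α+β = 1.7787.
α = μs = 0.13, β = (1−μ)s = 1.65.

α = 0.13, β = 1.65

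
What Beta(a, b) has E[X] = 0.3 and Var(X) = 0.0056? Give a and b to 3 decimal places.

a = 10.950, b = 25.550

Write ν = a+b; then a = μν and Var = μ(1−μ)/(ν+1).
ν = μ(1−μ)/Var − 1 = 0.21/0.0056 − 1 = 36.5000.
a = 0.3·36.5000 = 10.950, b = 0.7·36.5000 = 25.550.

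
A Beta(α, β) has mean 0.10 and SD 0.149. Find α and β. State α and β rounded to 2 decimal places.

σ² = 0.149² = 0.022201.
With s = α+β, Var = μ(1−μ)/(s+1), so s+1 = (0.10×0.90)/0.022201 = 4.0539 and s = 3.0539.
α = μs = 0.31, β = (1−μ)s = 2.75.

α = 0.31, β = 2.75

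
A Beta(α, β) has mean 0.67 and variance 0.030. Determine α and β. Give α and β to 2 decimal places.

α = 4.27, β = 2.10

Write ν = α+β; then α = μν and Var = μ(1−μ)/(ν+1).
ν = μ(1−μ)/Var − 1 = 0.2211/0.030 − 1 = 6.3700.
α = 0.67·6.3700 = 4.27, β = 0.33·6.3700 = 2.10.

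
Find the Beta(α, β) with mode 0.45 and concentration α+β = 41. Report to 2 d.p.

α = 18.55, β = 22.45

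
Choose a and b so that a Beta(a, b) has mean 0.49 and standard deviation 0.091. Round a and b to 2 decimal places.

Variance = 0.091² = 0.008281. The moment-matching identity a+b = μ(1−μ)/Var − 1 gives
a+b = 0.2499/0.008281 − 1 = 29.1775, so a = μ·29.1775 = 14.30 and b = (1−μ)·29.1775 = 14.88.

a = 14.30, b = 14.88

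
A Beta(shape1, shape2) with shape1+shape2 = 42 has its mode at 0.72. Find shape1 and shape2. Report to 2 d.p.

shape1 = 29.80, shape2 = 12.20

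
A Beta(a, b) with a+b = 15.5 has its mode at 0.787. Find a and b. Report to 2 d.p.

a = 11.62, b = 3.88

For a,b>1 the mode is (a−1)/(a+b−2), so a = mode·(κ−2)+1 = 0.787×13.5+1 = 11.62.
And b = (1−mode)·(κ−2)+1 = 0.213×13.5+1 = 3.88.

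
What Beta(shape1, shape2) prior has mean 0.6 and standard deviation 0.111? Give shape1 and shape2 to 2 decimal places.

First σ² = 0.012321. Setting shape1 = μn, shape2 = (1−μ)n with n = shape1+shape2,
μ(1−μ)/(n+1) = 0.012321 ⇒ n+1 = 0.24/0.012321 = 19.4789 ⇒ n = 18.4789.
Hence shape1 = 0.6×18.4789 = 11.09, shape2 = 0.4×18.4789 = 7.39.

shape1 = 11.09, shape2 = 7.39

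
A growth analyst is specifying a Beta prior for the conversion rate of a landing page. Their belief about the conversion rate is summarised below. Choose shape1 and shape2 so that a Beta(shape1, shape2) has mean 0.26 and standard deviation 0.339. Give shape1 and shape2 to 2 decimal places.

First σ² = 0.114921. Setting shape1 = μn, shape2 = (1−μ)n with n = shape1+shape2,
μ(1−μ)/(n+1) = 0.114921 ⇒ n+1 = 0.1924/0.114921 = 1.6742 ⇒ n = 0.6742.
Hence shape1 = 0.26×0.6742 = 0.18, shape2 = 0.74×0.6742 = 0.50.

shape1 = 0.18, shape2 = 0.50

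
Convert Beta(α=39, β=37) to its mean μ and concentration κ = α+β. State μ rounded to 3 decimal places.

κ = α+β = 39+37 = 76; μ = α/κ = 39/76 = 0.513.

μ = 0.513, κ = 76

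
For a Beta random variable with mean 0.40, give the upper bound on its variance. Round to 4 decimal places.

For fixed mean μ the Beta variance is μ(1−μ)/(α+β+1), increasing as α+β decreases.
Its least upper bound (not attained) is μ(1−μ) = 0.40·0.60 = 0.2400.

0.2400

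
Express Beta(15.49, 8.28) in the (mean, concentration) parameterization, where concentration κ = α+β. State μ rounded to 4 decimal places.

μ = 0.6517, κ = 23.77

κ = α+β = 15.49+8.28 = 23.77; μ = α/κ = 15.49/23.77 = 0.6517.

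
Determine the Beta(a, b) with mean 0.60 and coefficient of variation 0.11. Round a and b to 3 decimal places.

σ = CV·μ = 0.11×0.60 = 0.06600, so σ² = 0.004356.
s+1 = μ(1−μ)/σ² = 0.2400/0.004356 = 55.0964, so s = a+b = 54.0964.
a = μs = 32.458, b = (1−μ)s = 21.639.

a = 32.458, b = 21.639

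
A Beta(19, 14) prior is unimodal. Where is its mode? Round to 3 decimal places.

0.581

The density x^(α−1)(1−x)^(β−1) is maximised at (α−1)/(α+β−2) = 18/31 = 0.581.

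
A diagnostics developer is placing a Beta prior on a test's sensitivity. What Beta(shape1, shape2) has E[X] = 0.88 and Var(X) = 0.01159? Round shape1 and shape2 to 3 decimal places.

shape1 = 7.138, shape2 = 0.973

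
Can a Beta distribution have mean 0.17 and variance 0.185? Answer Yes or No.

No

A Beta with mean μ has variance μ(1−μ)/(α+β+1) < μ(1−μ).
Here μ(1−μ) = 0.17×0.83 = 0.1411, and 0.185 ≥ 0.1411.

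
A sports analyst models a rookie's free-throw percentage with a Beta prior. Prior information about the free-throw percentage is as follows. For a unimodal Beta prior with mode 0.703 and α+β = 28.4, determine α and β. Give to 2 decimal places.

α = 19.56, β = 8.84

For α,β>1 the mode is (α−1)/(α+β−2), so α = mode·(κ−2)+1 = 0.703×26.4+1 = 19.56.
And β = (1−mode)·(κ−2)+1 = 0.297×26.4+1 = 8.84.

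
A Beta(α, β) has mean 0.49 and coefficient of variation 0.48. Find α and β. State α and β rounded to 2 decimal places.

σ = CV·μ = 0.48×0.49 = 0.23520, so σ² = 0.055319.
s+1 = μ(1−μ)/σ² = 0.2499/0.055319 = 4.5174, so s = α+β = 3.5174.
α = μs = 1.72, β = (1−μ)s = 1.79.

α = 1.72, β = 1.79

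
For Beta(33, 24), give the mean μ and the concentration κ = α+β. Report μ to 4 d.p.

μ = 0.5789, κ = 57

κ = α+β = 33+24 = 57; μ = α/κ = 33/57 = 0.5789.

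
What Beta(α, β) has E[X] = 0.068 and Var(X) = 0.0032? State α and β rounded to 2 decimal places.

Write ν = α+β; then α = μν and Var = μ(1−μ)/(ν+1).
ν = μ(1−μ)/Var − 1 = 0.063376/0.0032 − 1 = 18.8050.
α = 0.068·18.8050 = 1.28, β = 0.932·18.8050 = 17.53.

α = 1.28, β = 17.53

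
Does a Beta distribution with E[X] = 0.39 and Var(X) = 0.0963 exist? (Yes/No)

Yes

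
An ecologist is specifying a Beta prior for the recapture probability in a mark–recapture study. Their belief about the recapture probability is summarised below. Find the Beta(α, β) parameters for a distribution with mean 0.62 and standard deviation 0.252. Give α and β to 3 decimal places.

α = 1.680, β = 1.030

Variance = 0.252² = 0.063504. The moment-matching identity α+β = μ(1−μ)/Var − 1 gives
α+β = 0.2356/0.063504 − 1 = 2.7100, so α = μ·2.7100 = 1.680 and β = (1−μ)·2.7100 = 1.030.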